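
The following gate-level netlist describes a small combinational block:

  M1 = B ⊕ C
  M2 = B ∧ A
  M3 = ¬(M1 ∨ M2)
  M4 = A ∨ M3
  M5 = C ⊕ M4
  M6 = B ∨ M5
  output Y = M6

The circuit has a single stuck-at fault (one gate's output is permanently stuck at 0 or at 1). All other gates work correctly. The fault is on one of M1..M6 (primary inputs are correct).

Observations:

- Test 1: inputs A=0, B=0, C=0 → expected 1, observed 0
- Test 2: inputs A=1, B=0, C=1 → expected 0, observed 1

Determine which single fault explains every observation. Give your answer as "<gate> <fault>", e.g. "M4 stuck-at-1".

Fault-free values for test 1 (A=0, B=0, C=0): M1=0, M2=0, M3=1, M4=1, M5=1, M6=1, giving Y=1. Observed 0.
Test 1: faults giving observed 0 are {M1 stuck-at-1, M2 stuck-at-1, M3 stuck-at-0, M4 stuck-at-0, M5 stuck-at-0, M6 stuck-at-0}.
Test 2 (A=1, B=0, C=1): fault-free M1=1, M2=0, M3=0, M4=1, M5=0, M6=0 → 0; observed 1. Eliminates M1 stuck-at-1, M2 stuck-at-1, M3 stuck-at-0, M5 stuck-at-0, M6 stuck-at-0.
Only M4 stuck-at-0 is consistent with every test.

M4 stuck-at-0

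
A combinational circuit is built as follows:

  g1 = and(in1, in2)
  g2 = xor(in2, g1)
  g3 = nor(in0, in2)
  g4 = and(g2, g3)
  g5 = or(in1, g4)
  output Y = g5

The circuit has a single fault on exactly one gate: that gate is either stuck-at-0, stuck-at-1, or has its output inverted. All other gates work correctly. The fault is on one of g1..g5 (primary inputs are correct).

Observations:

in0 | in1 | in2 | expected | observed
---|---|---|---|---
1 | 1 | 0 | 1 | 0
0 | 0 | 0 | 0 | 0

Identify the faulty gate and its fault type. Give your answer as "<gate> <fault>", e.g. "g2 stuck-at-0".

Fault-free values for test 1 (in0=1, in1=1, in2=0): g1=0, g2=0, g3=0, g4=0, g5=1, giving Y=1. Observed 0.
Test 1: faults giving observed 0 are {g5 stuck-at-0, g5 inverted output}.
Test 2 (in0=0, in1=0, in2=0): fault-free g1=0, g2=0, g3=1, g4=0, g5=0 → 0; observed 0. Eliminates g5 inverted output.
Only g5 stuck-at-0 is consistent with every test.

g5 stuck-at-0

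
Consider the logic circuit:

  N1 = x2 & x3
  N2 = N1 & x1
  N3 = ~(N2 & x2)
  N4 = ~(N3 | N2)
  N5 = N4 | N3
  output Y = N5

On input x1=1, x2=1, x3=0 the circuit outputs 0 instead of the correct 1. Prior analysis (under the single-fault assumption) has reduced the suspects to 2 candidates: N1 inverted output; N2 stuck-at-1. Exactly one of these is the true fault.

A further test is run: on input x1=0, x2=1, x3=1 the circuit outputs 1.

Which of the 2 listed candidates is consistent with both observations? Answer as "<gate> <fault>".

Evaluate each candidate on input x1=0, x2=1, x3=1:
  N1 inverted output: N1=0 [inverted output], N2=0, N3=1, N4=0, N5=1 → 1 — matches
  N2 stuck-at-1: N1=1, N2=1 [stuck-at-1], N3=0, N4=0, N5=0 → 0 — eliminated
Only N1 inverted output reproduces the observed 1.

N1 inverted output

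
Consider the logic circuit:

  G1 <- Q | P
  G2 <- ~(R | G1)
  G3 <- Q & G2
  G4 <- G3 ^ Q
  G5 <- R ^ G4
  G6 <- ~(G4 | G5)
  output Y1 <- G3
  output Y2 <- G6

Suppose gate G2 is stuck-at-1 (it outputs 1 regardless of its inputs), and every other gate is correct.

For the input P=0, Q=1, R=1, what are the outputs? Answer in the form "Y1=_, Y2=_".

Propagate with G2 forced: G1=1, G2=1 [stuck-at-1], G3=1, G4=0, G5=1, G6=0.
So the outputs are Y1=1, Y2=0. (Without the fault they would be Y1=0, Y2=0.)

Y1=1, Y2=0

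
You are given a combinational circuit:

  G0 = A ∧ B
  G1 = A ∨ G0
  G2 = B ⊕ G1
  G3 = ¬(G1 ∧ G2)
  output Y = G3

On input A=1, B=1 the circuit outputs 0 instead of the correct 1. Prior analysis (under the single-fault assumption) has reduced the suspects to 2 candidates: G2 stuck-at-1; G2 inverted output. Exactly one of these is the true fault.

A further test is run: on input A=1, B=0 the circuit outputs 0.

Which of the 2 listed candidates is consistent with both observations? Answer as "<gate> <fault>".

Evaluate each candidate on input A=1, B=0:
  G2 stuck-at-1: G0=0, G1=1, G2=1 [stuck-at-1], G3=0 → 0 — matches
  G2 inverted output: G0=0, G1=1, G2=0 [inverted output], G3=1 → 1 — eliminated
Only G2 stuck-at-1 reproduces the observed 0.

G2 stuck-at-1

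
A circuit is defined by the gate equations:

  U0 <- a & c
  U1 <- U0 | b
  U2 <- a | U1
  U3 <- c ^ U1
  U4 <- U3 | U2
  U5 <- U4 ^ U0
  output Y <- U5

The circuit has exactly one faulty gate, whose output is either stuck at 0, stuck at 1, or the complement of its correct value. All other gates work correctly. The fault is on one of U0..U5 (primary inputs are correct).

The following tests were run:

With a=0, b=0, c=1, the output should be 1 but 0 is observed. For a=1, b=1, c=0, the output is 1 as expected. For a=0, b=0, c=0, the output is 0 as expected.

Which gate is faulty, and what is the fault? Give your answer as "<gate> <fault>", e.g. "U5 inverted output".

Fault-free values for test 1 (a=0, b=0, c=1): U0=0, U1=0, U2=0, U3=1, U4=1, U5=1, giving Y=1. Observed 0.
Test 1: faults giving observed 0 are {U0 stuck-at-1, U0 inverted output, U3 stuck-at-0, U3 inverted output, U4 stuck-at-0, U4 inverted output, U5 stuck-at-0, U5 inverted output}.
Test 2 (a=1, b=1, c=0): fault-free U0=0, U1=1, U2=1, U3=1, U4=1, U5=1 → 1; observed 1. Eliminates U0 stuck-at-1, U0 inverted output, U4 stuck-at-0, U4 inverted output, U5 stuck-at-0, U5 inverted output.
Test 3 (a=0, b=0, c=0): fault-free U0=0, U1=0, U2=0, U3=0, U4=0, U5=0 → 0; observed 0. Eliminates U3 inverted output.
Only U3 stuck-at-0 is consistent with every test.

U3 stuck-at-0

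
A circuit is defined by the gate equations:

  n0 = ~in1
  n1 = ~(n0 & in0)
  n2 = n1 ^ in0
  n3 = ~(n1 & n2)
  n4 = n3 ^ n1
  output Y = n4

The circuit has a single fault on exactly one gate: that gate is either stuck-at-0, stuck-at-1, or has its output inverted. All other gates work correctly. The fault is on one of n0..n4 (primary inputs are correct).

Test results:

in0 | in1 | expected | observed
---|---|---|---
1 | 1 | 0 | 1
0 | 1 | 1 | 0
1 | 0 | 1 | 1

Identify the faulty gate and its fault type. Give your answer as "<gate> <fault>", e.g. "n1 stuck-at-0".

n2 inverted output

Fault-free values for test 1 (in0=1, in1=1): n0=0, n1=1, n2=0, n3=1, n4=0, giving Y=0. Observed 1.
Test 1: faults giving observed 1 are {n0 stuck-at-1, n0 inverted output, n1 stuck-at-0, n1 inverted output, n2 stuck-at-1, n2 inverted output, n3 stuck-at-0, n3 inverted output, n4 stuck-at-1, n4 inverted output}.
Test 2 (in0=0, in1=1): fault-free n0=0, n1=1, n2=1, n3=0, n4=1 → 1; observed 0. Eliminates n0 stuck-at-1, n0 inverted output, n1 stuck-at-0, n1 inverted output, n2 stuck-at-1, n3 stuck-at-0, n4 stuck-at-1.
Test 3 (in0=1, in1=0): fault-free n0=1, n1=0, n2=1, n3=1, n4=1 → 1; observed 1. Eliminates n3 inverted output, n4 inverted output.
Only n2 inverted output is consistent with every test.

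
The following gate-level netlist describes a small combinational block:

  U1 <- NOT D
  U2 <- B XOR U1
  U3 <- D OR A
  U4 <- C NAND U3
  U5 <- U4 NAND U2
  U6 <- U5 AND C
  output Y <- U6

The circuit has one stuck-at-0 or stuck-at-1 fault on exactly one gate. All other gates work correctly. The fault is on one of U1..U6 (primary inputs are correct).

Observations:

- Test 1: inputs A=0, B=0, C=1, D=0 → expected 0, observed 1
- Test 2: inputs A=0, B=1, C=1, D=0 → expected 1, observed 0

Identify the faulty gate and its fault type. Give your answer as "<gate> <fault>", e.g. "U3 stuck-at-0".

U1 stuck-at-0

Fault-free values for test 1 (A=0, B=0, C=1, D=0): U1=1, U2=1, U3=0, U4=1, U5=0, U6=0, giving Y=0. Observed 1.
Test 1: faults giving observed 1 are {U1 stuck-at-0, U2 stuck-at-0, U3 stuck-at-1, U4 stuck-at-0, U5 stuck-at-1, U6 stuck-at-1}.
Test 2 (A=0, B=1, C=1, D=0): fault-free U1=1, U2=0, U3=0, U4=1, U5=1, U6=1 → 1; observed 0. Eliminates U2 stuck-at-0, U3 stuck-at-1, U4 stuck-at-0, U5 stuck-at-1, U6 stuck-at-1.
Only U1 stuck-at-0 is consistent with every test.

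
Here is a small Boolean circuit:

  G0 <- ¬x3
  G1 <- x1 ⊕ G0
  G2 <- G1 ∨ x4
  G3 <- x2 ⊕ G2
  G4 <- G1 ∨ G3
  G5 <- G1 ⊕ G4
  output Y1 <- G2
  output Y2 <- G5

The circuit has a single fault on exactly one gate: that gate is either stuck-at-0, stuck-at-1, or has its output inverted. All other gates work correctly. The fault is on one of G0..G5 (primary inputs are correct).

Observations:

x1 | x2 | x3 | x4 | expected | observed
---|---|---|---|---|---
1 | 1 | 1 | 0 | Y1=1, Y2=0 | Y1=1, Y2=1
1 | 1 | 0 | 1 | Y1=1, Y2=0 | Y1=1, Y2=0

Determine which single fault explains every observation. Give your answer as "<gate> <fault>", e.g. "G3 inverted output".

Fault-free values for test 1 (x1=1, x2=1, x3=1, x4=0): G0=0, G1=1, G2=1, G3=0, G4=1, G5=0, giving Y1=1, Y2=0. Observed Y1=1, Y2=1.
Test 1: faults giving observed Y1=1, Y2=1 are {G4 stuck-at-0, G4 inverted output, G5 stuck-at-1, G5 inverted output}.
Test 2 (x1=1, x2=1, x3=0, x4=1): fault-free G0=1, G1=0, G2=1, G3=0, G4=0, G5=0 → Y1=1, Y2=0; observed Y1=1, Y2=0. Eliminates G4 inverted output, G5 stuck-at-1, G5 inverted output.
Only G4 stuck-at-0 is consistent with every test.

G4 stuck-at-0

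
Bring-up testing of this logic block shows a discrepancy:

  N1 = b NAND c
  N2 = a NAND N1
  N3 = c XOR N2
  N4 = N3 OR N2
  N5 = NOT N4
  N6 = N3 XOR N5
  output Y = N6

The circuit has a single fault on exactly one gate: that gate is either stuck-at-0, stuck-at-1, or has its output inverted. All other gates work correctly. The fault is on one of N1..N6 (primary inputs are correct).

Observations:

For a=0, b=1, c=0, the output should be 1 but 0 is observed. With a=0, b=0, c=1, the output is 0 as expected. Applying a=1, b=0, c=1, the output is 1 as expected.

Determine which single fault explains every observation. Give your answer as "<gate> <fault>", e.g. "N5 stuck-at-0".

Fault-free values for test 1 (a=0, b=1, c=0): N1=1, N2=1, N3=1, N4=1, N5=0, N6=1, giving Y=1. Observed 0.
Test 1: faults giving observed 0 are {N3 stuck-at-0, N3 inverted output, N4 stuck-at-0, N4 inverted output, N5 stuck-at-1, N5 inverted output, N6 stuck-at-0, N6 inverted output}.
Test 2 (a=0, b=0, c=1): fault-free N1=1, N2=1, N3=0, N4=1, N5=0, N6=0 → 0; observed 0. Eliminates N3 inverted output, N4 stuck-at-0, N4 inverted output, N5 stuck-at-1, N5 inverted output, N6 inverted output.
Test 3 (a=1, b=0, c=1): fault-free N1=1, N2=0, N3=1, N4=1, N5=0, N6=1 → 1; observed 1. Eliminates N6 stuck-at-0.
Only N3 stuck-at-0 is consistent with every test.

N3 stuck-at-0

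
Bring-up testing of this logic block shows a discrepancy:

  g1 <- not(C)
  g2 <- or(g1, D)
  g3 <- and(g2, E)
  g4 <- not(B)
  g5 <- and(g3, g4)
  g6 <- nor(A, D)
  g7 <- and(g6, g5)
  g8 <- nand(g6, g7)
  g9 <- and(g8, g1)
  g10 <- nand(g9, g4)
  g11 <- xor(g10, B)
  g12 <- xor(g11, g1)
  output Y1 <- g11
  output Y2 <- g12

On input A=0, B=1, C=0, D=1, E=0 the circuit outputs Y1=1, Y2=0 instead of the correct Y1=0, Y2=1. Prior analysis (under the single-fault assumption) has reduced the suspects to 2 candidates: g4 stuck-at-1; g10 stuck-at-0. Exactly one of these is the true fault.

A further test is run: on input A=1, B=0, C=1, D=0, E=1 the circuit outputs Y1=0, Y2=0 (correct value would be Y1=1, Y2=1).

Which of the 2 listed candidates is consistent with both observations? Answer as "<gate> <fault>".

g10 stuck-at-0

Evaluate each candidate on input A=1, B=0, C=1, D=0, E=1:
  g4 stuck-at-1: g1=0, g2=0, g3=0, g4=1 [stuck-at-1], g5=0, g6=0, g7=0, g8=1, g9=0, g10=1, g11=1, g12=1 → Y1=1, Y2=1 — eliminated
  g10 stuck-at-0: g1=0, g2=0, g3=0, g4=1, g5=0, g6=0, g7=0, g8=1, g9=0, g10=0 [stuck-at-0], g11=0, g12=0 → Y1=0, Y2=0 — matches
Only g10 stuck-at-0 reproduces the observed Y1=0, Y2=0.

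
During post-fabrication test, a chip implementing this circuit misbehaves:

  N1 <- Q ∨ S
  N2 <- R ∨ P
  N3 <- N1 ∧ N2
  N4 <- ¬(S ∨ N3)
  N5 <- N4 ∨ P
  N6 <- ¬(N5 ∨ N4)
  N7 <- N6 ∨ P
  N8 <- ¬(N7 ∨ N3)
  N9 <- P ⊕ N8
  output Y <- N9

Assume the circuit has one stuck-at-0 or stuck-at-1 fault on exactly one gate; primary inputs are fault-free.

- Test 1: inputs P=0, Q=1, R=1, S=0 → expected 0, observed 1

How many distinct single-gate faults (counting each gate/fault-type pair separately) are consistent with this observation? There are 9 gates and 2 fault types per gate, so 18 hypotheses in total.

5

Fault-free: N1=1, N2=1, N3=1, N4=0, N5=0, N6=1, N7=1, N8=0, N9=0 → 0. Observed 1.
  N1: stuck-at-0 ✓; others ✗
  N2: stuck-at-0 ✓; others ✗
  N3: stuck-at-0 ✓; others ✗
  N4: none of the 2 fault types match ✗
  N5: none of the 2 fault types match ✗
  N6: none of the 2 fault types match ✗
  N7: none of the 2 fault types match ✗
  N8: stuck-at-1 ✓; others ✗
  N9: stuck-at-1 ✓; others ✗
Consistent faults: {N1 stuck-at-0, N2 stuck-at-0, N3 stuck-at-0, N8 stuck-at-1, N9 stuck-at-1} — 5 in all.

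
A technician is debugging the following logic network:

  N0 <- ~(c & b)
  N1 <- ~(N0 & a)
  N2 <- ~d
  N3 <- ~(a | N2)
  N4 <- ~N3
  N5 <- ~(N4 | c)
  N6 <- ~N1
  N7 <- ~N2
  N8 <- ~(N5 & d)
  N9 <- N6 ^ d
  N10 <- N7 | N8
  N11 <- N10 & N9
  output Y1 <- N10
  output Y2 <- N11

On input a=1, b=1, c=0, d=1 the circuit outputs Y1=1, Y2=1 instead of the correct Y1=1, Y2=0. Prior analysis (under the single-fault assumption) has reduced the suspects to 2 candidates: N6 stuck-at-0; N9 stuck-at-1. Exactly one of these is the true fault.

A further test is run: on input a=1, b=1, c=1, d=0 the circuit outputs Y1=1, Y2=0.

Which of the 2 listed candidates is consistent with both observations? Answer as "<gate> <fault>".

N6 stuck-at-0

Evaluate each candidate on input a=1, b=1, c=1, d=0:
  N6 stuck-at-0: N0=0, N1=1, N2=1, N3=0, N4=1, N5=0, N6=0 [stuck-at-0], N7=0, N8=1, N9=0, N10=1, N11=0 → Y1=1, Y2=0 — matches
  N9 stuck-at-1: N0=0, N1=1, N2=1, N3=0, N4=1, N5=0, N6=0, N7=0, N8=1, N9=1 [stuck-at-1], N10=1, N11=1 → Y1=1, Y2=1 — eliminated
Only N6 stuck-at-0 reproduces the observed Y1=1, Y2=0.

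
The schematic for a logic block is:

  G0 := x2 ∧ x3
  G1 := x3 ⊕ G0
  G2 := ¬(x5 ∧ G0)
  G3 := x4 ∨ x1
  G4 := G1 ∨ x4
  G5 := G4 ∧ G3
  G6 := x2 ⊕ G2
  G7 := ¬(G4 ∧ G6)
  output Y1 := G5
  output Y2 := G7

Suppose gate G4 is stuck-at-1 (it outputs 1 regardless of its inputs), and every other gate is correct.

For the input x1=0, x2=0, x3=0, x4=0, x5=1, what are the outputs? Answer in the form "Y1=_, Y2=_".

Y1=0, Y2=0

Propagate with G4 forced: G0=0, G1=0, G2=1, G3=0, G4=1 [stuck-at-1], G5=0, G6=1, G7=0.
So the outputs are Y1=0, Y2=0. (Without the fault they would be Y1=0, Y2=1.)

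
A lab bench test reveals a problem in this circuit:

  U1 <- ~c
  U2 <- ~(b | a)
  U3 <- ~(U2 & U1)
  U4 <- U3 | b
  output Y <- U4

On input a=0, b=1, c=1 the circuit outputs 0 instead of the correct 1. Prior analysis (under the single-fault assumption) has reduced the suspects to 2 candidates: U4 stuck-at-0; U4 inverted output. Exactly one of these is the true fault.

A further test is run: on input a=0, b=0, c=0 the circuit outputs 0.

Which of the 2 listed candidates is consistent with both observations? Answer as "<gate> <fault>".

U4 stuck-at-0

Evaluate each candidate on input a=0, b=0, c=0:
  U4 stuck-at-0: U1=1, U2=1, U3=0, U4=0 [stuck-at-0] → 0 — matches
  U4 inverted output: U1=1, U2=1, U3=0, U4=1 [inverted output] → 1 — eliminated
Only U4 stuck-at-0 reproduces the observed 0.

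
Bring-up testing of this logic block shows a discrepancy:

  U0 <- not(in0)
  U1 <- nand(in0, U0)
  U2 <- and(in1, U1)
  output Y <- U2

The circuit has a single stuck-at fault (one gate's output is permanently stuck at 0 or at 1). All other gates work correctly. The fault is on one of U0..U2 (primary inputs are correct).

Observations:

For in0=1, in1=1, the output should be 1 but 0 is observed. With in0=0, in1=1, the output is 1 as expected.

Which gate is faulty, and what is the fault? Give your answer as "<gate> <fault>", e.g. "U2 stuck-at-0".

U0 stuck-at-1

Fault-free values for test 1 (in0=1, in1=1): U0=0, U1=1, U2=1, giving Y=1. Observed 0.
Test 1: faults giving observed 0 are {U0 stuck-at-1, U1 stuck-at-0, U2 stuck-at-0}.
Test 2 (in0=0, in1=1): fault-free U0=1, U1=1, U2=1 → 1; observed 1. Eliminates U1 stuck-at-0, U2 stuck-at-0.
Only U0 stuck-at-1 is consistent with every test.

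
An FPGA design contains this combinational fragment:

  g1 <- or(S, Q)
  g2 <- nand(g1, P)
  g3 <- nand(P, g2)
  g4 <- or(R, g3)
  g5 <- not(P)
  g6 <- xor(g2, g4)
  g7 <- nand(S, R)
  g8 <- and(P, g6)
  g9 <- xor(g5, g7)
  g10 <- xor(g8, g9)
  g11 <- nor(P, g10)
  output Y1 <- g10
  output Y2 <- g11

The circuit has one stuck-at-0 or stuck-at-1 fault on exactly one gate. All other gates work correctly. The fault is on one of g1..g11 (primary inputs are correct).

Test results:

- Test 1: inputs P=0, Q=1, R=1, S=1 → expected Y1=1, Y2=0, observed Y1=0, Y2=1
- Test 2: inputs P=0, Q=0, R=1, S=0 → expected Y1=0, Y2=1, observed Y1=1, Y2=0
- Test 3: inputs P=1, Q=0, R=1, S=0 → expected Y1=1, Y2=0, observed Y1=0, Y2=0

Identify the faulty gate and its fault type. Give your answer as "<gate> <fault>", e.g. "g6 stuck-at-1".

g8 stuck-at-1

Fault-free values for test 1 (P=0, Q=1, R=1, S=1): g1=1, g2=1, g3=1, g4=1, g5=1, g6=0, g7=0, g8=0, g9=1, g10=1, g11=0, giving Y1=1, Y2=0. Observed Y1=0, Y2=1.
Test 1: faults giving observed Y1=0, Y2=1 are {g5 stuck-at-0, g7 stuck-at-1, g8 stuck-at-1, g9 stuck-at-0, g10 stuck-at-0}.
Test 2 (P=0, Q=0, R=1, S=0): fault-free g1=0, g2=1, g3=1, g4=1, g5=1, g6=0, g7=1, g8=0, g9=0, g10=0, g11=1 → Y1=0, Y2=1; observed Y1=1, Y2=0. Eliminates g7 stuck-at-1, g9 stuck-at-0, g10 stuck-at-0.
Test 3 (P=1, Q=0, R=1, S=0): fault-free g1=0, g2=1, g3=0, g4=1, g5=0, g6=0, g7=1, g8=0, g9=1, g10=1, g11=0 → Y1=1, Y2=0; observed Y1=0, Y2=0. Eliminates g5 stuck-at-0.
Only g8 stuck-at-1 is consistent with every test.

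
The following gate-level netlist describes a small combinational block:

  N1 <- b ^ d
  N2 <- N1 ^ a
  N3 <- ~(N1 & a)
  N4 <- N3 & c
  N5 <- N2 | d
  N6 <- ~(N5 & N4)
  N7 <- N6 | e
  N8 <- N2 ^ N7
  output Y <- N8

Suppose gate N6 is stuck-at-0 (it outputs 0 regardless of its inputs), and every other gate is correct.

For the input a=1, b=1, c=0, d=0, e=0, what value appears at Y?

0

Propagate with N6 forced: N1=1, N2=0, N3=0, N4=0, N5=0, N6=0 [stuck-at-0], N7=0, N8=0.
So Y = 0. (Without the fault it would be 1.)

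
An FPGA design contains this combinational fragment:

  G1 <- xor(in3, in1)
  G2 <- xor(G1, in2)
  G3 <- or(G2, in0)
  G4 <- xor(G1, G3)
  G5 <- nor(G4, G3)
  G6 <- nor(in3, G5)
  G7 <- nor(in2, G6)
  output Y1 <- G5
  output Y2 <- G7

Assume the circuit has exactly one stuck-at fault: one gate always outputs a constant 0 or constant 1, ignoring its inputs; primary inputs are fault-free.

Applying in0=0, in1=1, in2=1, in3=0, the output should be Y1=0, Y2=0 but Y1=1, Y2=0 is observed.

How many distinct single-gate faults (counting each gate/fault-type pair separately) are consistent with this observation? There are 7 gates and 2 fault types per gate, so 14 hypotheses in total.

Fault-free: G1=1, G2=0, G3=0, G4=1, G5=0, G6=1, G7=0 → Y1=0, Y2=0. Observed Y1=1, Y2=0.
  G1 stuck-at-0: output Y1=0, Y2=0 ✗
  G1 stuck-at-1: output Y1=0, Y2=0 ✗
  G2 stuck-at-0: output Y1=0, Y2=0 ✗
  G2 stuck-at-1: output Y1=0, Y2=0 ✗
  G3 stuck-at-0: output Y1=0, Y2=0 ✗
  G3 stuck-at-1: output Y1=0, Y2=0 ✗
  G4 stuck-at-0: output Y1=1, Y2=0 ✓
  G4 stuck-at-1: output Y1=0, Y2=0 ✗
  G5 stuck-at-0: output Y1=0, Y2=0 ✗
  G5 stuck-at-1: output Y1=1, Y2=0 ✓
  G6 stuck-at-0: output Y1=0, Y2=0 ✗
  G6 stuck-at-1: output Y1=0, Y2=0 ✗
  G7 stuck-at-0: output Y1=0, Y2=0 ✗
  G7 stuck-at-1: output Y1=0, Y2=1 ✗
Consistent faults: {G4 stuck-at-0, G5 stuck-at-1} — 2 in all.

2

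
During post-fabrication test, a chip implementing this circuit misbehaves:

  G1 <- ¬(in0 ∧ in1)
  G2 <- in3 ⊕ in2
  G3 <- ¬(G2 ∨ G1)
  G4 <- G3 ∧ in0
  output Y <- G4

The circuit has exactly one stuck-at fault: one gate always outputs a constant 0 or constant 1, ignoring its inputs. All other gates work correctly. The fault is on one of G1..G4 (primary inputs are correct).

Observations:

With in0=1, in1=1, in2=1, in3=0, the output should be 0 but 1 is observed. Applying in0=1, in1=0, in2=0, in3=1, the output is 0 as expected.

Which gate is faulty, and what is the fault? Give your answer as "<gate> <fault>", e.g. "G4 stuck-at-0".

G2 stuck-at-0

Fault-free values for test 1 (in0=1, in1=1, in2=1, in3=0): G1=0, G2=1, G3=0, G4=0, giving Y=0. Observed 1.
Test 1: faults giving observed 1 are {G2 stuck-at-0, G3 stuck-at-1, G4 stuck-at-1}.
Test 2 (in0=1, in1=0, in2=0, in3=1): fault-free G1=1, G2=1, G3=0, G4=0 → 0; observed 0. Eliminates G3 stuck-at-1, G4 stuck-at-1.
Only G2 stuck-at-0 is consistent with every test.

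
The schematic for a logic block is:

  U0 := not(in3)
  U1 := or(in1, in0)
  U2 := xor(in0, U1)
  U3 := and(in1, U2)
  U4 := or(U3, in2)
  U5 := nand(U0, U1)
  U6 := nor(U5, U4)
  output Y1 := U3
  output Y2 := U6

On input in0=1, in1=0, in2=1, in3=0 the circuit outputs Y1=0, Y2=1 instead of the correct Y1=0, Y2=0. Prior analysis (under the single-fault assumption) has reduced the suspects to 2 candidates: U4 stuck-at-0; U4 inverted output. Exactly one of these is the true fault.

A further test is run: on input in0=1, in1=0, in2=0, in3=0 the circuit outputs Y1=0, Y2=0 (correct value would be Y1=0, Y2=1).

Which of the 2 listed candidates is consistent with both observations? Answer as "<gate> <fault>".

U4 inverted output

Evaluate each candidate on input in0=1, in1=0, in2=0, in3=0:
  U4 stuck-at-0: U0=1, U1=1, U2=0, U3=0, U4=0 [stuck-at-0], U5=0, U6=1 → Y1=0, Y2=1 — eliminated
  U4 inverted output: U0=1, U1=1, U2=0, U3=0, U4=1 [inverted output], U5=0, U6=0 → Y1=0, Y2=0 — matches
Only U4 inverted output reproduces the observed Y1=0, Y2=0.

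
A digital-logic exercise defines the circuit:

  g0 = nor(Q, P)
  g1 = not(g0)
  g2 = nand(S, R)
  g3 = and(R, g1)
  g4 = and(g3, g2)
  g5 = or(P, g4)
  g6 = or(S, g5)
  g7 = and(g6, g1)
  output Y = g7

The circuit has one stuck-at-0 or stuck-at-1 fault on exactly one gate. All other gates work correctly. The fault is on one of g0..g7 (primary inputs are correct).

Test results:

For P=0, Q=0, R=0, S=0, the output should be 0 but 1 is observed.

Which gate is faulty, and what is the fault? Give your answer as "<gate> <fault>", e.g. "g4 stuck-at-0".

Fault-free values for test 1 (P=0, Q=0, R=0, S=0): g0=1, g1=0, g2=1, g3=0, g4=0, g5=0, g6=0, g7=0, giving Y=0. Observed 1.
Test 1: faults giving observed 1 are {g7 stuck-at-1}.
Only g7 stuck-at-1 is consistent with every test.

g7 stuck-at-1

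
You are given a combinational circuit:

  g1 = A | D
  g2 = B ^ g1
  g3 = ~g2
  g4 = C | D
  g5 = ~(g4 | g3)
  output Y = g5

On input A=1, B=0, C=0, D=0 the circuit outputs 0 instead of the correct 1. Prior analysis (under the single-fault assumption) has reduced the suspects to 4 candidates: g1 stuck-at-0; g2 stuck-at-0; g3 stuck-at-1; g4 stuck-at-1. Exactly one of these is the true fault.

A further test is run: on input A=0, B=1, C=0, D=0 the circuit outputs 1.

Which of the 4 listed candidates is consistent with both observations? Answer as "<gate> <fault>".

g1 stuck-at-0

Evaluate each candidate on input A=0, B=1, C=0, D=0:
  g1 stuck-at-0: g1=0 [stuck-at-0], g2=1, g3=0, g4=0, g5=1 → 1 — matches
  g2 stuck-at-0: g1=0, g2=0 [stuck-at-0], g3=1, g4=0, g5=0 → 0 — eliminated
  g3 stuck-at-1: g1=0, g2=1, g3=1 [stuck-at-1], g4=0, g5=0 → 0 — eliminated
  g4 stuck-at-1: g1=0, g2=1, g3=0, g4=1 [stuck-at-1], g5=0 → 0 — eliminated
Only g1 stuck-at-0 reproduces the observed 1.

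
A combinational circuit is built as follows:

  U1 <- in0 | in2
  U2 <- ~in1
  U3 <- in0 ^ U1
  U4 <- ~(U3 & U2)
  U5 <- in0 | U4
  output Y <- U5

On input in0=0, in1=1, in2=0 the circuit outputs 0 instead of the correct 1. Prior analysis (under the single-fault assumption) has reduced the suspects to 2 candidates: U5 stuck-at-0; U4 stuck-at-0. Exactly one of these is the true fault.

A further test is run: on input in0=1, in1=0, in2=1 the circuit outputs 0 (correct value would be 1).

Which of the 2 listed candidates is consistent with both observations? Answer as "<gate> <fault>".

Evaluate each candidate on input in0=1, in1=0, in2=1:
  U5 stuck-at-0: U1=1, U2=1, U3=0, U4=1, U5=0 [stuck-at-0] → 0 — matches
  U4 stuck-at-0: U1=1, U2=1, U3=0, U4=0 [stuck-at-0], U5=1 → 1 — eliminated
Only U5 stuck-at-0 reproduces the observed 0.

U5 stuck-at-0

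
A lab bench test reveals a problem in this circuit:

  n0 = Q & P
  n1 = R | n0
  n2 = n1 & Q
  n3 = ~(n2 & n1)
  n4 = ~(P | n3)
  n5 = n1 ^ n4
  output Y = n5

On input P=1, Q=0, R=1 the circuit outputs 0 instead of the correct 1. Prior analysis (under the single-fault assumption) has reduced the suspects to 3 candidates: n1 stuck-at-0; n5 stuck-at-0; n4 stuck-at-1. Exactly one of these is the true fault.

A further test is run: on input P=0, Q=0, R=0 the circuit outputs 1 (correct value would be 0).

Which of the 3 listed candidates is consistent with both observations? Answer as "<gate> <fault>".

n4 stuck-at-1

Evaluate each candidate on input P=0, Q=0, R=0:
  n1 stuck-at-0: n0=0, n1=0 [stuck-at-0], n2=0, n3=1, n4=0, n5=0 → 0 — eliminated
  n5 stuck-at-0: n0=0, n1=0, n2=0, n3=1, n4=0, n5=0 [stuck-at-0] → 0 — eliminated
  n4 stuck-at-1: n0=0, n1=0, n2=0, n3=1, n4=1 [stuck-at-1], n5=1 → 1 — matches
Only n4 stuck-at-1 reproduces the observed 1.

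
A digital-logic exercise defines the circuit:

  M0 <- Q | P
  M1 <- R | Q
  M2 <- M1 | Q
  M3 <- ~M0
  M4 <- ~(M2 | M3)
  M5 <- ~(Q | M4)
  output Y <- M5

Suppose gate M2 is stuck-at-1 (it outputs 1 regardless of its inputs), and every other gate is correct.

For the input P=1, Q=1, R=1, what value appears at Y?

0

Propagate with M2 forced: M0=1, M1=1, M2=1 [stuck-at-1], M3=0, M4=0, M5=0.
So Y = 0. (Same as the fault-free value — the fault is masked on this input.)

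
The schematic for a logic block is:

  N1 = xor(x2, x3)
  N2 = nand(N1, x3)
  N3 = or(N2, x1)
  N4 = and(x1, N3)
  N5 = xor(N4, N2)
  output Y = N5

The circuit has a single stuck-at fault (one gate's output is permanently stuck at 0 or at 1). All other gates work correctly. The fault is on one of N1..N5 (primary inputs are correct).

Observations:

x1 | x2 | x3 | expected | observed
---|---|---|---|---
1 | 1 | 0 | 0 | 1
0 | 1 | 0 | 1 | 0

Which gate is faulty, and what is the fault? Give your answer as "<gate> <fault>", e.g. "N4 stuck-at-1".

Fault-free values for test 1 (x1=1, x2=1, x3=0): N1=1, N2=1, N3=1, N4=1, N5=0, giving Y=0. Observed 1.
Test 1: faults giving observed 1 are {N2 stuck-at-0, N3 stuck-at-0, N4 stuck-at-0, N5 stuck-at-1}.
Test 2 (x1=0, x2=1, x3=0): fault-free N1=1, N2=1, N3=1, N4=0, N5=1 → 1; observed 0. Eliminates N3 stuck-at-0, N4 stuck-at-0, N5 stuck-at-1.
Only N2 stuck-at-0 is consistent with every test.

N2 stuck-at-0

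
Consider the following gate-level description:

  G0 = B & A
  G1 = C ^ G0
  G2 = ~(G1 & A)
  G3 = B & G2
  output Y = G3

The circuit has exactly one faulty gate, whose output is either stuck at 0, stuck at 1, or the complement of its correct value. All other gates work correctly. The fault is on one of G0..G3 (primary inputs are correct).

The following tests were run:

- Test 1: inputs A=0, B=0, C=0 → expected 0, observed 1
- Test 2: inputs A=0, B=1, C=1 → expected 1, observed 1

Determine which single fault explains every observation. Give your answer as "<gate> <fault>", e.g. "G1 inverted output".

Fault-free values for test 1 (A=0, B=0, C=0): G0=0, G1=0, G2=1, G3=0, giving Y=0. Observed 1.
Test 1: faults giving observed 1 are {G3 stuck-at-1, G3 inverted output}.
Test 2 (A=0, B=1, C=1): fault-free G0=0, G1=1, G2=1, G3=1 → 1; observed 1. Eliminates G3 inverted output.
Only G3 stuck-at-1 is consistent with every test.

G3 stuck-at-1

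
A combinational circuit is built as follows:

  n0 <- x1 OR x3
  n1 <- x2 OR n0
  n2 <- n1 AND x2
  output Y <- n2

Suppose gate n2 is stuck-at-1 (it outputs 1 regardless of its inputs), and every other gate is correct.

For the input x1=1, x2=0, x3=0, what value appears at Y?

1

Propagate with n2 forced: n0=1, n1=1, n2=1 [stuck-at-1].
So Y = 1. (Without the fault it would be 0.)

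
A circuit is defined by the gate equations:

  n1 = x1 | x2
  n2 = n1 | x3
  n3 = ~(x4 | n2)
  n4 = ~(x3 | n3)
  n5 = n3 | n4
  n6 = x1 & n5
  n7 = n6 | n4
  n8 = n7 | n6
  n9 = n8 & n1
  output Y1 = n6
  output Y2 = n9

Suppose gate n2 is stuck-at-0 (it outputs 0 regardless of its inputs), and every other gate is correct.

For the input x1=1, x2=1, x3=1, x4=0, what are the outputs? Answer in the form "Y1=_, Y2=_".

Y1=1, Y2=1

Propagate with n2 forced: n1=1, n2=0 [stuck-at-0], n3=1, n4=0, n5=1, n6=1, n7=1, n8=1, n9=1.
So the outputs are Y1=1, Y2=1. (Without the fault they would be Y1=0, Y2=0.)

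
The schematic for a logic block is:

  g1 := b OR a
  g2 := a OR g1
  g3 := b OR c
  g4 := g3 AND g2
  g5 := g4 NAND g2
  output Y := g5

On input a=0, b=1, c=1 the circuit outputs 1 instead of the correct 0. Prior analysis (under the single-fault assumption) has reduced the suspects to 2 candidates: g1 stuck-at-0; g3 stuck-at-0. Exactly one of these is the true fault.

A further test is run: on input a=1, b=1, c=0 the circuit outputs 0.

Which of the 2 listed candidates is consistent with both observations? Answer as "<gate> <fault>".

g1 stuck-at-0

Evaluate each candidate on input a=1, b=1, c=0:
  g1 stuck-at-0: g1=0 [stuck-at-0], g2=1, g3=1, g4=1, g5=0 → 0 — matches
  g3 stuck-at-0: g1=1, g2=1, g3=0 [stuck-at-0], g4=0, g5=1 → 1 — eliminated
Only g1 stuck-at-0 reproduces the observed 0.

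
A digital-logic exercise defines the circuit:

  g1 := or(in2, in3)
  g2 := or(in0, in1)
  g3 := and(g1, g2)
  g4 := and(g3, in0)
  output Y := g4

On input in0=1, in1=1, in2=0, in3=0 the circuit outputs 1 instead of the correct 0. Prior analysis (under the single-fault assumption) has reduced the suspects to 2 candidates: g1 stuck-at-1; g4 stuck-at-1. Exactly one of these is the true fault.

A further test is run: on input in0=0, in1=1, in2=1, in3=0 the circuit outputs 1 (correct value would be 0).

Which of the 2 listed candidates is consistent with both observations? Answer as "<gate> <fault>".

g4 stuck-at-1

Evaluate each candidate on input in0=0, in1=1, in2=1, in3=0:
  g1 stuck-at-1: g1=1 [stuck-at-1], g2=1, g3=1, g4=0 → 0 — eliminated
  g4 stuck-at-1: g1=1, g2=1, g3=1, g4=1 [stuck-at-1] → 1 — matches
Only g4 stuck-at-1 reproduces the observed 1.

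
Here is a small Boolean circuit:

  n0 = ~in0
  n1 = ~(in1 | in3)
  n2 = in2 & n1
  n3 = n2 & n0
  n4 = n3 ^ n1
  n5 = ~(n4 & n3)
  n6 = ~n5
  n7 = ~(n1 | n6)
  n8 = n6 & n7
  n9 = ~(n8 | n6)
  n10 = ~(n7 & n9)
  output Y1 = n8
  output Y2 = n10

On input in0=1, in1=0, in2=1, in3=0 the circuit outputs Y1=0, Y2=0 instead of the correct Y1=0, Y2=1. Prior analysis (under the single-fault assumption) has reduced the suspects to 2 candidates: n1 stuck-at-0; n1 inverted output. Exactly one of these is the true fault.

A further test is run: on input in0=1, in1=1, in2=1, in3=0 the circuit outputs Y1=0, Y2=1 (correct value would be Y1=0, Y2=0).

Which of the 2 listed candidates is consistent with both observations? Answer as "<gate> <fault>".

n1 inverted output

Evaluate each candidate on input in0=1, in1=1, in2=1, in3=0:
  n1 stuck-at-0: n0=0, n1=0 [stuck-at-0], n2=0, n3=0, n4=0, n5=1, n6=0, n7=1, n8=0, n9=1, n10=0 → Y1=0, Y2=0 — eliminated
  n1 inverted output: n0=0, n1=1 [inverted output], n2=1, n3=0, n4=1, n5=1, n6=0, n7=0, n8=0, n9=1, n10=1 → Y1=0, Y2=1 — matches
Only n1 inverted output reproduces the observed Y1=0, Y2=1.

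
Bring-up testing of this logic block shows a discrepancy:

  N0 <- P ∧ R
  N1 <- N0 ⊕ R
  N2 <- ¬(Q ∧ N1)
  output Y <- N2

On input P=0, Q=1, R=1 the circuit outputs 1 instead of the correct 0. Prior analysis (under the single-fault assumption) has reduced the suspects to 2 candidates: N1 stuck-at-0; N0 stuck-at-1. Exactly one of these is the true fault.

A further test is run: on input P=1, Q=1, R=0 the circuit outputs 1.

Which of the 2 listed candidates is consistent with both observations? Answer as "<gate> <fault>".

N1 stuck-at-0

Evaluate each candidate on input P=1, Q=1, R=0:
  N1 stuck-at-0: N0=0, N1=0 [stuck-at-0], N2=1 → 1 — matches
  N0 stuck-at-1: N0=1 [stuck-at-1], N1=1, N2=0 → 0 — eliminated
Only N1 stuck-at-0 reproduces the observed 1.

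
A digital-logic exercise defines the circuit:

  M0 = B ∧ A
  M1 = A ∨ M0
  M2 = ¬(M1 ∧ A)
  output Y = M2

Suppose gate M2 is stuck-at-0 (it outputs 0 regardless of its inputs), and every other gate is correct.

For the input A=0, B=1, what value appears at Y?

Propagate with M2 forced: M0=0, M1=0, M2=0 [stuck-at-0].
So Y = 0. (Without the fault it would be 1.)

0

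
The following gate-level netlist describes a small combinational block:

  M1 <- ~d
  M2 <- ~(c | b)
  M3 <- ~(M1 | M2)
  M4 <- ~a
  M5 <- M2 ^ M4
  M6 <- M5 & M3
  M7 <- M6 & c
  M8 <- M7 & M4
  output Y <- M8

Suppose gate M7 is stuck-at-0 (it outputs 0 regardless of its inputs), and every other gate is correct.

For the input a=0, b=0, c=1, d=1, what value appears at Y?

0

Propagate with M7 forced: M1=0, M2=0, M3=1, M4=1, M5=1, M6=1, M7=0 [stuck-at-0], M8=0.
So Y = 0. (Without the fault it would be 1.)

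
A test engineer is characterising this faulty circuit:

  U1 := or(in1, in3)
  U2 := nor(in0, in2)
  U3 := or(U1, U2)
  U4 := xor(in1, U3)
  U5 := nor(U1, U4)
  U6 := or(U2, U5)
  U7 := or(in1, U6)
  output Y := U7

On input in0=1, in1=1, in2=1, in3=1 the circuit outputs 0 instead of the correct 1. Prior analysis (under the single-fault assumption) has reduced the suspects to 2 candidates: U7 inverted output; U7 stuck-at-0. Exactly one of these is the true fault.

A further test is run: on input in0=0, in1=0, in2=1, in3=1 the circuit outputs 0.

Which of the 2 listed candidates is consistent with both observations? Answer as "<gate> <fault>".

U7 stuck-at-0

Evaluate each candidate on input in0=0, in1=0, in2=1, in3=1:
  U7 inverted output: U1=1, U2=0, U3=1, U4=1, U5=0, U6=0, U7=1 [inverted output] → 1 — eliminated
  U7 stuck-at-0: U1=1, U2=0, U3=1, U4=1, U5=0, U6=0, U7=0 [stuck-at-0] → 0 — matches
Only U7 stuck-at-0 reproduces the observed 0.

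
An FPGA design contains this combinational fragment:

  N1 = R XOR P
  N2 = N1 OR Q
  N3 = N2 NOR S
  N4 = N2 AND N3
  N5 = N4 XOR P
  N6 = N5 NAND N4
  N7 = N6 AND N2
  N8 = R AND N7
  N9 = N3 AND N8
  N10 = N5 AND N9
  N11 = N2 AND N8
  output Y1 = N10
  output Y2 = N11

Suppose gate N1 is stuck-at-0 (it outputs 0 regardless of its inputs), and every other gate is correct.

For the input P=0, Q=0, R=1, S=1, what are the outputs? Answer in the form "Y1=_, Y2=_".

Propagate with N1 forced: N1=0 [stuck-at-0], N2=0, N3=0, N4=0, N5=0, N6=1, N7=0, N8=0, N9=0, N10=0, N11=0.
So the outputs are Y1=0, Y2=0. (Without the fault they would be Y1=0, Y2=1.)

Y1=0, Y2=0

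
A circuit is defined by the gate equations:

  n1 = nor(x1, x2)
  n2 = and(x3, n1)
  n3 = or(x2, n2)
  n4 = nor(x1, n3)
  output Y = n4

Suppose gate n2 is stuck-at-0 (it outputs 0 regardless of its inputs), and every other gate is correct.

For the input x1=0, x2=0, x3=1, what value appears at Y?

1

Propagate with n2 forced: n1=1, n2=0 [stuck-at-0], n3=0, n4=1.
So Y = 1. (Without the fault it would be 0.)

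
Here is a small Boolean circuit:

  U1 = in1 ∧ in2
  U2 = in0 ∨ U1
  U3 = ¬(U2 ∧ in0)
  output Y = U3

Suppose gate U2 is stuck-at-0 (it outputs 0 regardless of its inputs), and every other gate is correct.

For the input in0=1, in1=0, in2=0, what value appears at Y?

1

Propagate with U2 forced: U1=0, U2=0 [stuck-at-0], U3=1.
So Y = 1. (Without the fault it would be 0.)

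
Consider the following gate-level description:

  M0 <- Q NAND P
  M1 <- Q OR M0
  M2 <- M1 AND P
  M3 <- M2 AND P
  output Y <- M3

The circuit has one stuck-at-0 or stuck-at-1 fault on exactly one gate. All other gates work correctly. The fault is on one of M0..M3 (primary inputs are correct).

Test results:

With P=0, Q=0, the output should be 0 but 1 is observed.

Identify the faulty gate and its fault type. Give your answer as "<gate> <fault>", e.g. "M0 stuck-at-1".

Fault-free values for test 1 (P=0, Q=0): M0=1, M1=1, M2=0, M3=0, giving Y=0. Observed 1.
Test 1: faults giving observed 1 are {M3 stuck-at-1}.
Only M3 stuck-at-1 is consistent with every test.

M3 stuck-at-1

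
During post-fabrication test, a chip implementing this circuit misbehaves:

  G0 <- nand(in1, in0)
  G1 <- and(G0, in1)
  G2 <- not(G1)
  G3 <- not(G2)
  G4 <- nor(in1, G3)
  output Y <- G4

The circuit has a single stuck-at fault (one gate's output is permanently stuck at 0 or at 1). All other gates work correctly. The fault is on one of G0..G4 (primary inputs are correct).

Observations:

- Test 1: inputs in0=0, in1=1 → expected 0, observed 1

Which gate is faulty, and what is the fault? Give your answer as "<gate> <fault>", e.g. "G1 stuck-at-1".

Fault-free values for test 1 (in0=0, in1=1): G0=1, G1=1, G2=0, G3=1, G4=0, giving Y=0. Observed 1.
Test 1: faults giving observed 1 are {G4 stuck-at-1}.
Only G4 stuck-at-1 is consistent with every test.

G4 stuck-at-1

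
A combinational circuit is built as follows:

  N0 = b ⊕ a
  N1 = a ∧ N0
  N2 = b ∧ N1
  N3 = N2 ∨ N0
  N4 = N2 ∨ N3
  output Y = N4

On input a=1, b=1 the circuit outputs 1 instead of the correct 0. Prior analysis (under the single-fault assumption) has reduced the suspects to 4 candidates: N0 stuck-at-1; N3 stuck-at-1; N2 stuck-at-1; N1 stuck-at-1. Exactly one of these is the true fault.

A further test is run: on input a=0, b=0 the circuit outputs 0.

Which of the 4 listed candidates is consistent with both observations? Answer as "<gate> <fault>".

Evaluate each candidate on input a=0, b=0:
  N0 stuck-at-1: N0=1 [stuck-at-1], N1=0, N2=0, N3=1, N4=1 → 1 — eliminated
  N3 stuck-at-1: N0=0, N1=0, N2=0, N3=1 [stuck-at-1], N4=1 → 1 — eliminated
  N2 stuck-at-1: N0=0, N1=0, N2=1 [stuck-at-1], N3=1, N4=1 → 1 — eliminated
  N1 stuck-at-1: N0=0, N1=1 [stuck-at-1], N2=0, N3=0, N4=0 → 0 — matches
Only N1 stuck-at-1 reproduces the observed 0.

N1 stuck-at-1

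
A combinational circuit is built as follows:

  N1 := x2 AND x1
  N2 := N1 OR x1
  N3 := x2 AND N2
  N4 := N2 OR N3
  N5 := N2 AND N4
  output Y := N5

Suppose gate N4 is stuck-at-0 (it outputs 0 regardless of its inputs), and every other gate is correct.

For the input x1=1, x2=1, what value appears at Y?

Propagate with N4 forced: N1=1, N2=1, N3=1, N4=0 [stuck-at-0], N5=0.
So Y = 0. (Without the fault it would be 1.)

0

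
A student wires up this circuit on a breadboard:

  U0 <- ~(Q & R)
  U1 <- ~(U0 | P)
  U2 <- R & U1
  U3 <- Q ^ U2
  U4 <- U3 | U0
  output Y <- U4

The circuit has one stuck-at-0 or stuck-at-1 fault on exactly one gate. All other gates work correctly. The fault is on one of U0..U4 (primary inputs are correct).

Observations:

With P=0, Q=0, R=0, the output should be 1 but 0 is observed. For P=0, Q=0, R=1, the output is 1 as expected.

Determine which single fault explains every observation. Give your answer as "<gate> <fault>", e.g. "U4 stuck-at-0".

Fault-free values for test 1 (P=0, Q=0, R=0): U0=1, U1=0, U2=0, U3=0, U4=1, giving Y=1. Observed 0.
Test 1: faults giving observed 0 are {U0 stuck-at-0, U4 stuck-at-0}.
Test 2 (P=0, Q=0, R=1): fault-free U0=1, U1=0, U2=0, U3=0, U4=1 → 1; observed 1. Eliminates U4 stuck-at-0.
Only U0 stuck-at-0 is consistent with every test.

U0 stuck-at-0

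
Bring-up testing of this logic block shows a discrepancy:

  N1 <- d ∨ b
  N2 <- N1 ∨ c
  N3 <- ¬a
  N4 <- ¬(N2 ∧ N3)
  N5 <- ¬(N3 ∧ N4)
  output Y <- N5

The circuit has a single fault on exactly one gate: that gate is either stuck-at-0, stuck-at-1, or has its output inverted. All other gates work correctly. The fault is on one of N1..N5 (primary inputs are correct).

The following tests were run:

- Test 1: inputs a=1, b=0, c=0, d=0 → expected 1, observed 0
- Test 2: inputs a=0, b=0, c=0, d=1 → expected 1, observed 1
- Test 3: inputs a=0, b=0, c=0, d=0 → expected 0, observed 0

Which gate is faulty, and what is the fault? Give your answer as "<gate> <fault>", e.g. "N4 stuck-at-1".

N3 stuck-at-1

Fault-free values for test 1 (a=1, b=0, c=0, d=0): N1=0, N2=0, N3=0, N4=1, N5=1, giving Y=1. Observed 0.
Test 1: faults giving observed 0 are {N3 stuck-at-1, N3 inverted output, N5 stuck-at-0, N5 inverted output}.
Test 2 (a=0, b=0, c=0, d=1): fault-free N1=1, N2=1, N3=1, N4=0, N5=1 → 1; observed 1. Eliminates N5 stuck-at-0, N5 inverted output.
Test 3 (a=0, b=0, c=0, d=0): fault-free N1=0, N2=0, N3=1, N4=1, N5=0 → 0; observed 0. Eliminates N3 inverted output.
Only N3 stuck-at-1 is consistent with every test.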